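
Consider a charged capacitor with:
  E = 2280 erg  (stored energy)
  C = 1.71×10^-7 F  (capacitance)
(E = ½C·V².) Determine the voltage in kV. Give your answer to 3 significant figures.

Rearranging E = ½C·V² for V: V = √(2E/C).
E = 2280 erg = 2.280×10^-4 J; C = 1.71×10^-7 F.
V = 51.64 V
51.64 V × (1 kV / 1000 V) = 0.05164 kV

0.0516 kV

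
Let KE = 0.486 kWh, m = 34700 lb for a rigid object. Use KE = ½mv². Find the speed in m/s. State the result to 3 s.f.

Solving KE = ½mv² for v: v = √(2·KE/m).
KE = 0.486 kWh = 1.750×10^6 J; m = 34700 lb = 15740 kg.
v = 14.91 m/s

14.9 m/s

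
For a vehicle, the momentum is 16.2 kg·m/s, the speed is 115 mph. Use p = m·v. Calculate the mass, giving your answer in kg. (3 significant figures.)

0.315 kg

Rearranging p = m·v for m: m = p/v.
p = 16.2 kg·m/s; v = 115 mph = 51.41 m/s.
m = 0.3151 kg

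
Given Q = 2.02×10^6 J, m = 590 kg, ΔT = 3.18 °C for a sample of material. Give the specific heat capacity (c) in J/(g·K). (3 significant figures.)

1.08 J/(g·K)

Solving Q = m·c·ΔT for c: c = Q/(m·ΔT).
Q = 2.02×10^6 J; m = 590 kg; ΔT = 3.18 °C = 3.180 K.
c = 1077 J/(kg·K)
1077 J/(kg·K) × (1 J/(g·K) / 1000 J/(kg·K)) = 1.077 J/(g·K)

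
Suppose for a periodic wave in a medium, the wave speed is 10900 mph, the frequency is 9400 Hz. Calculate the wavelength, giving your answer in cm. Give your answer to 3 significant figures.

Rearranging: λ = v/f.
v = 10900 mph = 4873 m/s; f = 9400 Hz.
λ = 0.5184 m
0.5184 m × (1 cm / 0.01000 m) = 51.84 cm

51.8 cm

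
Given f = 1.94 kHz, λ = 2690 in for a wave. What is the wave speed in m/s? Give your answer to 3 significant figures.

1.33×10^5 m/s

Directly: v = fλ.
f = 1.94 kHz = 1940 Hz; λ = 2690 in = 68.33 m.
v = 1.326×10^5 m/s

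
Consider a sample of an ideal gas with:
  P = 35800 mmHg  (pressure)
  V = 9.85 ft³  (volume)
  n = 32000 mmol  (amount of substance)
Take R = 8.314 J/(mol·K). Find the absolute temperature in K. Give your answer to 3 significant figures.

5000 K

From the ideal-gas law: T = PV/(nR).
P = 35800 mmHg = 4.773×10^6 Pa; V = 9.85 ft³ = 0.2789 m³; n = 32000 mmol = 32.00 mol; R = 8.314 J/(mol·K).
T = 5004 K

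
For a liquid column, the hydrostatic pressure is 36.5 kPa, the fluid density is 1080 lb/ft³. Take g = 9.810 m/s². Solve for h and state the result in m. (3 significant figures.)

Solving P = ρ·g·h for h: h = P/(ρ·g).
P = 36.5 kPa = 36500 Pa; ρ = 1080 lb/ft³ = 17300 kg/m³; g = 9.810 m/s².
h = 0.2151 m

0.215 m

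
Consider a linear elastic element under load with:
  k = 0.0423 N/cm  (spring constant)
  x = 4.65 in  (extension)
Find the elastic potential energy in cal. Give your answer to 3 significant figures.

0.00705 cal

U is given directly by: U = ½kx².
k = 0.0423 N/cm = 4.230 N/m; x = 4.65 in = 0.1181 m.
U = 0.02950 J
0.02950 J × (1 cal / 4.184 J) = 0.007052 cal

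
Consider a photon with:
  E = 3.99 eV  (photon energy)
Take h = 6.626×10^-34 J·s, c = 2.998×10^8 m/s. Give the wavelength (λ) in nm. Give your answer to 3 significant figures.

311 nm

Rearranging E = h·c/λ for λ: λ = hc/E.
E = 3.99 eV = 6.393×10^-19 J; h = 6.626×10^-34 J·s; c = 2.998×10^8 m/s.
λ = 3.107×10^-7 m
3.107×10^-7 m × (1 nm / 1.000×10^-9 m) = 310.7 nm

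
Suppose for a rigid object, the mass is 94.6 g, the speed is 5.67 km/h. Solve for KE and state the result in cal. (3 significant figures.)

KE is given directly by: KE = ½mv².
m = 94.6 g = 0.09460 kg; v = 5.67 km/h = 1.575 m/s.
KE = 0.1173 J
0.1173 J × (1 cal / 4.184 J) = 0.02804 cal

0.0280 cal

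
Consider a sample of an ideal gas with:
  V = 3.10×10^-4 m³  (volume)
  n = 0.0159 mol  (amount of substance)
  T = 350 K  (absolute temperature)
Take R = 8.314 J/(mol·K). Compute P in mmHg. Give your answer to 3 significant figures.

1120 mmHg

From the ideal-gas law: P = nRT/V.
V = 3.10×10^-4 m³; n = 0.0159 mol; T = 350 K; R = 8.314 J/(mol·K).
P = 1.492×10^5 Pa  (the unit combination reduces to kg/(m·s²) = Pa)
1.492×10^5 Pa × (1 mmHg / 133.3 Pa) = 1119 mmHg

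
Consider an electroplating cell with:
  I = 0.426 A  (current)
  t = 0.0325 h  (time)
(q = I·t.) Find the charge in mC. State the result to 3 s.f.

q is given directly by: q = It.
I = 0.426 A; t = 0.0325 h = 117.0 s.
q = 49.84 C  (the unit combination reduces to A·s = C)
49.84 C × (1 mC / 0.001000 C) = 49842 mC

49800 mC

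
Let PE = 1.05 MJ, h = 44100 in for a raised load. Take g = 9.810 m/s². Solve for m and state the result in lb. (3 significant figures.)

211 lb

Solving PE = m·g·h for m: m = PE/(g·h).
PE = 1.05 MJ = 1.050×10^6 J; h = 44100 in = 1120 m; g = 9.810 m/s².
m = 95.55 kg
95.55 kg × (1 lb / 0.4536 kg) = 210.7 lb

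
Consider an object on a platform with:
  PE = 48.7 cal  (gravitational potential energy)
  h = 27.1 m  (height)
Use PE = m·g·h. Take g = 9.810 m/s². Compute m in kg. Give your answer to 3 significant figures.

0.766 kg

Rearranging: m = PE/(g·h).
PE = 48.7 cal = 203.8 J; h = 27.1 m; g = 9.810 m/s².
m = 0.7664 kg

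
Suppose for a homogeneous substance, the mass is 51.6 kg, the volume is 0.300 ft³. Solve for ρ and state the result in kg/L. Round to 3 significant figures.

ρ is given directly by: ρ = m/V.
m = 51.6 kg; V = 0.300 ft³ = 0.008495 m³.
ρ = 6074 kg/m³
6074 kg/m³ × (1 kg/L / 1000 kg/m³) = 6.074 kg/L

6.07 kg/L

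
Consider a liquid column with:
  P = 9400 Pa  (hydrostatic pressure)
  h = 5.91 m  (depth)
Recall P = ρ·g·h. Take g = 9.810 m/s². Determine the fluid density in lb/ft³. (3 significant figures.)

10.1 lb/ft³

Rearranging: ρ = P/(g·h).
P = 9400 Pa; h = 5.91 m; g = 9.810 m/s².
ρ = 162.1 kg/m³
162.1 kg/m³ × (1 lb/ft³ / 16.02 kg/m³) = 10.12 lb/ft³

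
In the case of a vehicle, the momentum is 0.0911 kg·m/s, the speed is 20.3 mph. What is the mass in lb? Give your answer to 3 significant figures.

0.0221 lb

Rearranging: m = p/v.
p = 0.0911 kg·m/s; v = 20.3 mph = 9.075 m/s.
m = 0.01004 kg
0.01004 kg × (1 lb / 0.4536 kg) = 0.02213 lb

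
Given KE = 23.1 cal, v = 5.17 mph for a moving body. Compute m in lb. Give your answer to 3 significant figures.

Solving KE = ½mv² for m: m = 2·KE/v².
KE = 23.1 cal = 96.65 J; v = 5.17 mph = 2.311 m/s.
m = 36.19 kg
36.19 kg × (1 lb / 0.4536 kg) = 79.78 lb

79.8 lb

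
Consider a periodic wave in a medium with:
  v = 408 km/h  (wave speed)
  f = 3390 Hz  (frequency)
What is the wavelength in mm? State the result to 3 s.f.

33.4 mm

Rearranging: λ = v/f.
v = 408 km/h = 113.3 m/s; f = 3390 Hz.
λ = 0.03343 m
0.03343 m × (1 mm / 0.001000 m) = 33.43 mm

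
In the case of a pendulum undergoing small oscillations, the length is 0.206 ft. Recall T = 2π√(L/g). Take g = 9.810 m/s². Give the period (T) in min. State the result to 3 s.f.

0.00838 min

T is given directly by: T = 2π√(L/g).
L = 0.206 ft = 0.06279 m; g = 9.810 m/s².
T = 0.5027 s
0.5027 s × (1 min / 60.00 s) = 0.008378 min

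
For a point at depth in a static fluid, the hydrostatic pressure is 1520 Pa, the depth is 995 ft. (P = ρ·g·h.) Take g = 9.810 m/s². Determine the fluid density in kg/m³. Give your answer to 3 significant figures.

Rearranging P = ρ·g·h for ρ: ρ = P/(g·h).
P = 1520 Pa; h = 995 ft = 303.3 m; g = 9.810 m/s².
ρ = 0.5109 kg/m³

0.511 kg/m³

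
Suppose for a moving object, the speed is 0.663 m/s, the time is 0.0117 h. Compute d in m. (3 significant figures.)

Solving v = d/t for d: d = v·t.
v = 0.663 m/s; t = 0.0117 h = 42.12 s.
d = 27.93 m

27.9 m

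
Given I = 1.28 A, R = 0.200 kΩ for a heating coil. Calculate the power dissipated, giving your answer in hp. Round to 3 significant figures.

Directly: P = I²R.
I = 1.28 A; R = 0.200 kΩ = 200.0 Ω.
P = 327.7 W
327.7 W × (1 hp / 745.7 W) = 0.4394 hp

0.439 hp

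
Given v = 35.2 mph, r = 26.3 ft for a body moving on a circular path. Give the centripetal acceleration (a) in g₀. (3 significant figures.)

a is given directly by: a = v²/r.
v = 35.2 mph = 15.74 m/s; r = 26.3 ft = 8.016 m.
a = 30.89 m/s²
30.89 m/s² × (1 g₀ / 9.807 m/s²) = 3.150 g₀

3.15 g₀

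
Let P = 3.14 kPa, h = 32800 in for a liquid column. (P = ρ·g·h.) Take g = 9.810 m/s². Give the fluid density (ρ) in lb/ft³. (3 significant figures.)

Solving P = ρ·g·h for ρ: ρ = P/(g·h).
P = 3.14 kPa = 3140 Pa; h = 32800 in = 833.1 m; g = 9.810 m/s².
ρ = 0.3842 kg/m³
0.3842 kg/m³ × (1 lb/ft³ / 16.02 kg/m³) = 0.02398 lb/ft³

0.0240 lb/ft³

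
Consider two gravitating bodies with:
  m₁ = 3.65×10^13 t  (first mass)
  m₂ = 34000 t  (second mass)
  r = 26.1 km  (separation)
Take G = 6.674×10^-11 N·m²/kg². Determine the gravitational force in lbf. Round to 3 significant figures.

27300 lbf

From Newton's law of gravitation: F = Gm₁m₂/r².
m₁ = 3.65×10^13 t = 3.650×10^16 kg; m₂ = 34000 t = 3.400×10^7 kg; r = 26.1 km = 26100 m; G = 6.674×10^-11 N·m²/kg².
F = 1.216×10^5 N
1.216×10^5 N × (1 lbf / 4.448 N) = 27333 lbf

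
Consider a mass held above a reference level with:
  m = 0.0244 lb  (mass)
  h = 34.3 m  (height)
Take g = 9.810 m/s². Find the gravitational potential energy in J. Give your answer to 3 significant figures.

Directly: PE = mgh.
m = 0.0244 lb = 0.01107 kg; h = 34.3 m; g = 9.810 m/s².
PE = 3.724 J

3.72 J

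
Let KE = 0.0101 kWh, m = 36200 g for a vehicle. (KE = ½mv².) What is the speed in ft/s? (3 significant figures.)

147 ft/s

Rearranging: v = √(2·KE/m).
KE = 0.0101 kWh = 36360 J; m = 36200 g = 36.20 kg.
v = 44.82 m/s
44.82 m/s × (1 ft/s / 0.3048 m/s) = 147.0 ft/s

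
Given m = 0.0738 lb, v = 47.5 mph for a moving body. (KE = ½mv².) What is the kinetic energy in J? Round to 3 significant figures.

7.55 J

KE is given directly by: KE = ½mv².
m = 0.0738 lb = 0.03348 kg; v = 47.5 mph = 21.23 m/s.
KE = 7.547 J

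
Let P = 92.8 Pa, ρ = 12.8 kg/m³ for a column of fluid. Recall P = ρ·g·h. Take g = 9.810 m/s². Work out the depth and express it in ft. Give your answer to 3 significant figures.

2.42 ft

Solving P = ρ·g·h for h: h = P/(ρ·g).
P = 92.8 Pa; ρ = 12.8 kg/m³; g = 9.810 m/s².
h = 0.7390 m
0.7390 m × (1 ft / 0.3048 m) = 2.425 ft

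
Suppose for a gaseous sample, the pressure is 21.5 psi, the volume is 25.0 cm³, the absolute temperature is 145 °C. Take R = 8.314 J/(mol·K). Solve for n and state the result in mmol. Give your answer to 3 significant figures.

Rearranging PV = nRT for n: n = PV/(RT).
P = 21.5 psi = 1.482×10^5 Pa; V = 25.0 cm³ = 2.500×10^-5 m³; T = 145 °C = 418.1 K; R = 8.314 J/(mol·K).
n = 0.001066 mol
0.001066 mol × (1 mmol / 0.001000 mol) = 1.066 mmol

1.07 mmol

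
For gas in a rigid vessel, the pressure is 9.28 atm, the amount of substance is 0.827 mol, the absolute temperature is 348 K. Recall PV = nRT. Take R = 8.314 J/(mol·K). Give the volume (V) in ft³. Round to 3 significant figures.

0.0899 ft³

From the ideal-gas law: V = nRT/P.
P = 9.28 atm = 9.403×10^5 Pa; n = 0.827 mol; T = 348 K; R = 8.314 J/(mol·K).
V = 0.002545 m³
0.002545 m³ × (1 ft³ / 0.02832 m³) = 0.08986 ft³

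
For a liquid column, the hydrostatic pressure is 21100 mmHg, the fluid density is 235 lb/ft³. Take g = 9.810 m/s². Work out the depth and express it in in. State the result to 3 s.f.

3000 in

Rearranging P = ρ·g·h for h: h = P/(ρ·g).
P = 21100 mmHg = 2.813×10^6 Pa; ρ = 235 lb/ft³ = 3764 kg/m³; g = 9.810 m/s².
h = 76.18 m
76.18 m × (1 in / 0.02540 m) = 2999 in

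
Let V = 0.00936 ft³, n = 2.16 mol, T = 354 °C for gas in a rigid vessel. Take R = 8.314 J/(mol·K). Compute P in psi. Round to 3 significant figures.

6160 psi

From the ideal-gas law: P = nRT/V.
V = 0.00936 ft³ = 2.650×10^-4 m³; n = 2.16 mol; T = 354 °C = 627.1 K; R = 8.314 J/(mol·K).
P = 4.249×10^7 Pa
4.249×10^7 Pa × (1 psi / 6895 Pa) = 6163 psi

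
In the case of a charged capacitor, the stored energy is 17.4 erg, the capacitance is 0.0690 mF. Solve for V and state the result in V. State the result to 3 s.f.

0.225 V

Rearranging E = ½C·V² for V: V = √(2E/C).
E = 17.4 erg = 1.740×10^-6 J; C = 0.0690 mF = 6.900×10^-5 F.
V = 0.2246 V  (the unit combination reduces to kg·m²/(A·s³) = V)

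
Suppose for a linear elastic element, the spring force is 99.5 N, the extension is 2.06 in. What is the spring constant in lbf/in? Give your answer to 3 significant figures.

Rearranging F = k·x for k: k = F/x.
F = 99.5 N; x = 2.06 in = 0.05232 m.
k = 1902 N/m
1902 N/m × (1 lbf/in / 175.1 N/m) = 10.86 lbf/in

10.9 lbf/in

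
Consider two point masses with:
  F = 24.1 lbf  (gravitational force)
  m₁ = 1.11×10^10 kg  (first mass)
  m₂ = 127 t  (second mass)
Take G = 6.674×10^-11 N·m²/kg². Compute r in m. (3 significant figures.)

29.6 m

Solving F = G·m₁·m₂/r² for r: r = √(G·m₁m₂/F).
F = 24.1 lbf = 107.2 N; m₁ = 1.11×10^10 kg; m₂ = 127 t = 1.270×10^5 kg; G = 6.674×10^-11 N·m²/kg².
r = 29.62 m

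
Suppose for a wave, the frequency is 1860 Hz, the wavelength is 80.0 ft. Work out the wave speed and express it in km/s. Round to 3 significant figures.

v is given directly by: v = fλ.
f = 1860 Hz; λ = 80.0 ft = 24.38 m.
v = 45354 m/s
45354 m/s × (1 km/s / 1000 m/s) = 45.35 km/s

45.4 km/s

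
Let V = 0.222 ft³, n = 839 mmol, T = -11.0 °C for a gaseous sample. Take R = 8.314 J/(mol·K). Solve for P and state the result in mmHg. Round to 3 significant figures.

2180 mmHg

From the ideal-gas law: P = nRT/V.
V = 0.222 ft³ = 0.006286 m³; n = 839 mmol = 0.8390 mol; T = -11.0 °C = 262.1 K; R = 8.314 J/(mol·K).
P = 2.909×10^5 Pa
2.909×10^5 Pa × (1 mmHg / 133.3 Pa) = 2182 mmHg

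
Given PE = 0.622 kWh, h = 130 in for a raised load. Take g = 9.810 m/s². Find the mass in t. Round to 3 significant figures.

69.1 t

Rearranging PE = m·g·h for m: m = PE/(g·h).
PE = 0.622 kWh = 2.239×10^6 J; h = 130 in = 3.302 m; g = 9.810 m/s².
m = 69127 kg
69127 kg × (1 t / 1000 kg) = 69.13 t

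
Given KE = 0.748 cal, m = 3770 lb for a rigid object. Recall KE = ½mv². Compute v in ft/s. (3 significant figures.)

Rearranging KE = ½mv² for v: v = √(2·KE/m).
KE = 0.748 cal = 3.130 J; m = 3770 lb = 1710 kg.
v = 0.06050 m/s
0.06050 m/s × (1 ft/s / 0.3048 m/s) = 0.1985 ft/s

0.198 ft/s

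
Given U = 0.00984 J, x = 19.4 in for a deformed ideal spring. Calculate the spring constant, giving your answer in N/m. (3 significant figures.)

Rearranging U = ½k·x² for k: k = 2U/x².
U = 0.00984 J; x = 19.4 in = 0.4928 m.
k = 0.08105 N/m

0.0811 N/m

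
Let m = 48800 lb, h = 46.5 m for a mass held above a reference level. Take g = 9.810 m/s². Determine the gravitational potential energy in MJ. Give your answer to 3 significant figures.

Directly: PE = mgh.
m = 48800 lb = 22135 kg; h = 46.5 m; g = 9.810 m/s².
PE = 1.010×10^7 J
1.010×10^7 J × (1 MJ / 1.000×10^6 J) = 10.10 MJ

10.1 MJ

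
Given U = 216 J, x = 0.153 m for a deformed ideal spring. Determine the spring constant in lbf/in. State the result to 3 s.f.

105 lbf/in

Solving U = ½k·x² for k: k = 2U/x².
U = 216 J; x = 0.153 m.
k = 18454 N/m
18454 N/m × (1 lbf/in / 175.1 N/m) = 105.4 lbf/in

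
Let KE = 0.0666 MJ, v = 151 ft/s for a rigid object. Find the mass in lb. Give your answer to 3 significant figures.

Rearranging: m = 2·KE/v².
KE = 0.0666 MJ = 66600 J; v = 151 ft/s = 46.02 m/s.
m = 62.88 kg
62.88 kg × (1 lb / 0.4536 kg) = 138.6 lb

139 lb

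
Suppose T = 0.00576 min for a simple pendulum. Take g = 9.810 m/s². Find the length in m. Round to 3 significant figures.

Rearranging T = 2π√(L/g) for L: L = g·(T/2π)².
T = 0.00576 min = 0.3456 s; g = 9.810 m/s².
L = 0.02968 m

0.0297 m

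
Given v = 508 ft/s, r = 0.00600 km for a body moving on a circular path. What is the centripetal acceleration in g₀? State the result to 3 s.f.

407 g₀

a is given directly by: a = v²/r.
v = 508 ft/s = 154.8 m/s; r = 0.00600 km = 6.000 m.
a = 3996 m/s²
3996 m/s² × (1 g₀ / 9.807 m/s²) = 407.5 g₀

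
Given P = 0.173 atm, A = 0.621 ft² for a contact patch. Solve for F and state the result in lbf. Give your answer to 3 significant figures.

227 lbf

Rearranging: F = P·A.
P = 0.173 atm = 17529 Pa; A = 0.621 ft² = 0.05769 m².
F = 1011 N
1011 N × (1 lbf / 4.448 N) = 227.4 lbf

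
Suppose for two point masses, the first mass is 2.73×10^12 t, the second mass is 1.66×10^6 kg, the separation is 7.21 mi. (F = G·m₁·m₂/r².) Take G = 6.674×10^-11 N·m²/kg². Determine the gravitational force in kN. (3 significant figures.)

F is given directly by: F = Gm₁m₂/r².
m₁ = 2.73×10^12 t = 2.730×10^15 kg; m₂ = 1.66×10^6 kg; r = 7.21 mi = 11603 m; G = 6.674×10^-11 N·m²/kg².
F = 2246 N  (the unit combination reduces to kg·m/s² = N)
2246 N × (1 kN / 1000 N) = 2.246 kN

2.25 kN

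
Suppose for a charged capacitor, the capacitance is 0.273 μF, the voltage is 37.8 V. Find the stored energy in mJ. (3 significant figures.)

0.195 mJ

Directly: E = ½CV².
C = 0.273 μF = 2.730×10^-7 F; V = 37.8 V.
E = 1.950×10^-4 J
1.950×10^-4 J × (1 mJ / 0.001000 J) = 0.1950 mJ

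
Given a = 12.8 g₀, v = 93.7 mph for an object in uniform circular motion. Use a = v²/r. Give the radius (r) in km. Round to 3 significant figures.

Rearranging a = v²/r for r: r = v²/a.
a = 12.8 g₀ = 125.5 m/s²; v = 93.7 mph = 41.89 m/s.
r = 13.98 m
13.98 m × (1 km / 1000 m) = 0.01398 km

0.0140 km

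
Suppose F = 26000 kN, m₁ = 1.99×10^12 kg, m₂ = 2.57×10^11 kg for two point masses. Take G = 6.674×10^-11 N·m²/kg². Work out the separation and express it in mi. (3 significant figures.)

0.712 mi

Rearranging F = G·m₁·m₂/r² for r: r = √(G·m₁m₂/F).
F = 26000 kN = 2.600×10^7 N; m₁ = 1.99×10^12 kg; m₂ = 2.57×10^11 kg; G = 6.674×10^-11 N·m²/kg².
r = 1146 m
1146 m × (1 mi / 1609 m) = 0.7120 mi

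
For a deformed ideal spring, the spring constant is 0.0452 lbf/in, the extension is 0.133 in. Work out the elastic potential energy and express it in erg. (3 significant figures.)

U is given directly by: U = ½kx².
k = 0.0452 lbf/in = 7.916 N/m; x = 0.133 in = 0.003378 m.
U = 4.517×10^-5 J  (the unit combination reduces to kg·m²/s² = J)
4.517×10^-5 J × (1 erg / 1.000×10^-7 J) = 451.7 erg

452 erg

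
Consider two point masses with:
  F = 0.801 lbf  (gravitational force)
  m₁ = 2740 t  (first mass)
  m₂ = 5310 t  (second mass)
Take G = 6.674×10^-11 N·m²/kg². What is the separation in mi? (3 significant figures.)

Solving F = G·m₁·m₂/r² for r: r = √(G·m₁m₂/F).
F = 0.801 lbf = 3.563 N; m₁ = 2740 t = 2.740×10^6 kg; m₂ = 5310 t = 5.310×10^6 kg; G = 6.674×10^-11 N·m²/kg².
r = 16.51 m
16.51 m × (1 mi / 1609 m) = 0.01026 mi

0.0103 mi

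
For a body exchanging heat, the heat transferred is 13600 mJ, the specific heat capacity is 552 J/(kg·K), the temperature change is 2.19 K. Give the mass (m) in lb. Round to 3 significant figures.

0.0248 lb

Solving Q = m·c·ΔT for m: m = Q/(c·ΔT).
Q = 13600 mJ = 13.60 J; c = 552 J/(kg·K); ΔT = 2.19 K.
m = 0.01125 kg
0.01125 kg × (1 lb / 0.4536 kg) = 0.02480 lb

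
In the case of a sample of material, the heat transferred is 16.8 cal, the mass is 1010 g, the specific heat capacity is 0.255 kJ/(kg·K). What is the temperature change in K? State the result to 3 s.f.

Solving Q = m·c·ΔT for ΔT: ΔT = Q/(m·c).
Q = 16.8 cal = 70.29 J; m = 1010 g = 1.010 kg; c = 0.255 kJ/(kg·K) = 255.0 J/(kg·K).
ΔT = 0.2729 K

0.273 K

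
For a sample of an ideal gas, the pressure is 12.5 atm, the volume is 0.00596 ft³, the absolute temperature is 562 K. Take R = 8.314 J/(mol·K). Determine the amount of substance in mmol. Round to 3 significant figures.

45.7 mmol

Solving PV = nRT for n: n = PV/(RT).
P = 12.5 atm = 1.267×10^6 Pa; V = 0.00596 ft³ = 1.688×10^-4 m³; T = 562 K; R = 8.314 J/(mol·K).
n = 0.04575 mol
0.04575 mol × (1 mmol / 0.001000 mol) = 45.75 mmol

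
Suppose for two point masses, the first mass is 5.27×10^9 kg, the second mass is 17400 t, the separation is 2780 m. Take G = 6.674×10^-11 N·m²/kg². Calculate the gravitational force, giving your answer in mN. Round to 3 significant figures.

From Newton's law of gravitation: F = Gm₁m₂/r².
m₁ = 5.27×10^9 kg; m₂ = 17400 t = 1.740×10^7 kg; r = 2780 m; G = 6.674×10^-11 N·m²/kg².
F = 0.7919 N
0.7919 N × (1 mN / 0.001000 N) = 791.9 mN

792 mN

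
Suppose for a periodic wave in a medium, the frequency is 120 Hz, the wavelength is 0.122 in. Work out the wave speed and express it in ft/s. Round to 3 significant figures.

1.22 ft/s

Directly: v = fλ.
f = 120 Hz; λ = 0.122 in = 0.003099 m.
v = 0.3719 m/s
0.3719 m/s × (1 ft/s / 0.3048 m/s) = 1.220 ft/s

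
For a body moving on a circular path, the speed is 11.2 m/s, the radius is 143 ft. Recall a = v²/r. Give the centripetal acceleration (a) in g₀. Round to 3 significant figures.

0.293 g₀

Directly: a = v²/r.
v = 11.2 m/s; r = 143 ft = 43.59 m.
a = 2.878 m/s²
2.878 m/s² × (1 g₀ / 9.807 m/s²) = 0.2935 g₀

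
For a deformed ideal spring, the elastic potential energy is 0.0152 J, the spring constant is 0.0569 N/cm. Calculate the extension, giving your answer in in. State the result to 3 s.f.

2.88 in

Rearranging U = ½k·x² for x: x = √(2U/k).
U = 0.0152 J; k = 0.0569 N/cm = 5.690 N/m.
x = 0.07309 m
0.07309 m × (1 in / 0.02540 m) = 2.878 in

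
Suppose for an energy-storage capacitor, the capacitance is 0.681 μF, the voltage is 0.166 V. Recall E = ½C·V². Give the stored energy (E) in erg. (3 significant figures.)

0.0938 erg

Directly: E = ½CV².
C = 0.681 μF = 6.810×10^-7 F; V = 0.166 V.
E = 9.383×10^-9 J
9.383×10^-9 J × (1 erg / 1.000×10^-7 J) = 0.09383 erg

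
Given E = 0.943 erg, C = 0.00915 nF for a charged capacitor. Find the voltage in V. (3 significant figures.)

144 V

Rearranging E = ½C·V² for V: V = √(2E/C).
E = 0.943 erg = 9.430×10^-8 J; C = 0.00915 nF = 9.150×10^-12 F.
V = 143.6 V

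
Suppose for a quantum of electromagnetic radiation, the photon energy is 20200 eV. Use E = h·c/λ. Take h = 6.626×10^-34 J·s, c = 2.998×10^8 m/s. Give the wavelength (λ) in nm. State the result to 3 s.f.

Rearranging E = h·c/λ for λ: λ = hc/E.
E = 20200 eV = 3.236×10^-15 J; h = 6.626×10^-34 J·s; c = 2.998×10^8 m/s.
λ = 6.138×10^-11 m
6.138×10^-11 m × (1 nm / 1.000×10^-9 m) = 0.06138 nm

0.0614 nm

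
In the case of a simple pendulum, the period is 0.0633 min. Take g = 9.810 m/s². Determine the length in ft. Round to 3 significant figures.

11.8 ft

Rearranging: L = g·(T/2π)².
T = 0.0633 min = 3.798 s; g = 9.810 m/s².
L = 3.584 m
3.584 m × (1 ft / 0.3048 m) = 11.76 ft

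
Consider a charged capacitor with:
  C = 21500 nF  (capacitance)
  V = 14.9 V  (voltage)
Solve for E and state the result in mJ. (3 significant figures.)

2.39 mJ

E is given directly by: E = ½CV².
C = 21500 nF = 2.150×10^-5 F; V = 14.9 V.
E = 0.002387 J
0.002387 J × (1 mJ / 0.001000 J) = 2.387 mJ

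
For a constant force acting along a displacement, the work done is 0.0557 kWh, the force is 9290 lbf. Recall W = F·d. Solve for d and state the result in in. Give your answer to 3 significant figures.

191 in

Solving W = F·d for d: d = W/F.
W = 0.0557 kWh = 2.005×10^5 J; F = 9290 lbf = 41324 N.
d = 4.852 m
4.852 m × (1 in / 0.02540 m) = 191.0 in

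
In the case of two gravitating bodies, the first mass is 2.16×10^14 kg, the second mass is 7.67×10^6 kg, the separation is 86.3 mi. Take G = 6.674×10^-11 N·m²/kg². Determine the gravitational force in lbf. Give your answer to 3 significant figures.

1.29 lbf

Directly: F = Gm₁m₂/r².
m₁ = 2.16×10^14 kg; m₂ = 7.67×10^6 kg; r = 86.3 mi = 1.389×10^5 m; G = 6.674×10^-11 N·m²/kg².
F = 5.732 N
5.732 N × (1 lbf / 4.448 N) = 1.289 lbf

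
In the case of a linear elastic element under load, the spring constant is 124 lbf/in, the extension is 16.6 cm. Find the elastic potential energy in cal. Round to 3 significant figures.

Directly: U = ½kx².
k = 124 lbf/in = 21716 N/m; x = 16.6 cm = 0.1660 m.
U = 299.2 J  (the unit combination reduces to kg·m²/s² = J)
299.2 J × (1 cal / 4.184 J) = 71.51 cal

71.5 cal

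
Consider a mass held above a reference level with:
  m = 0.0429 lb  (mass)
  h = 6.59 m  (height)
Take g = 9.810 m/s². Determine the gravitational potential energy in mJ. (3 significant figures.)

PE is given directly by: PE = mgh.
m = 0.0429 lb = 0.01946 kg; h = 6.59 m; g = 9.810 m/s².
PE = 1.258 J  (the unit combination reduces to kg·m²/s² = J)
1.258 J × (1 mJ / 0.001000 J) = 1258 mJ

1260 mJ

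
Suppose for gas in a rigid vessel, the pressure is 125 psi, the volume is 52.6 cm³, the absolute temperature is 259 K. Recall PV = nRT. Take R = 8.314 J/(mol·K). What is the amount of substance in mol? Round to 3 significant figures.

Rearranging: n = PV/(RT).
P = 125 psi = 8.618×10^5 Pa; V = 52.6 cm³ = 5.260×10^-5 m³; T = 259 K; R = 8.314 J/(mol·K).
n = 0.02105 mol

0.0211 mol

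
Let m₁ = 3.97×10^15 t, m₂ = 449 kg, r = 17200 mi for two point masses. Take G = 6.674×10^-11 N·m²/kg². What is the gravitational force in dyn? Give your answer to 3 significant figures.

F is given directly by: F = Gm₁m₂/r².
m₁ = 3.97×10^15 t = 3.970×10^18 kg; m₂ = 449 kg; r = 17200 mi = 2.768×10^7 m; G = 6.674×10^-11 N·m²/kg².
F = 1.553×10^-4 N  (the unit combination reduces to kg·m/s² = N)
1.553×10^-4 N × (1 dyn / 1.000×10^-5 N) = 15.53 dyn

15.5 dyn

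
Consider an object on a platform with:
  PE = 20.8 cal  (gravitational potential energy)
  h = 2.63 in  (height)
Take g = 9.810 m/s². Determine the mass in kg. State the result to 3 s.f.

Rearranging: m = PE/(g·h).
PE = 20.8 cal = 87.03 J; h = 2.63 in = 0.06680 m; g = 9.810 m/s².
m = 132.8 kg

133 kg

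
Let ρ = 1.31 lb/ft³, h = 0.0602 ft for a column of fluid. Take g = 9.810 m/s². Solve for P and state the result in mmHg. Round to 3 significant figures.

0.0283 mmHg

Directly: P = ρgh.
ρ = 1.31 lb/ft³ = 20.98 kg/m³; h = 0.0602 ft = 0.01835 m; g = 9.810 m/s².
P = 3.777 Pa
3.777 Pa × (1 mmHg / 133.3 Pa) = 0.02833 mmHg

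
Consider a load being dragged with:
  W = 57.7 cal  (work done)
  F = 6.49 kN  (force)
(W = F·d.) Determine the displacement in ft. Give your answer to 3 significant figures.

0.122 ft

Solving W = F·d for d: d = W/F.
W = 57.7 cal = 241.4 J; F = 6.49 kN = 6490 N.
d = 0.03720 m
0.03720 m × (1 ft / 0.3048 m) = 0.1220 ft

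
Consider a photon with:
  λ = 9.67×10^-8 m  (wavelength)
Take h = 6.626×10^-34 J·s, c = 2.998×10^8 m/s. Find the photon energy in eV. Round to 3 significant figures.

Directly: E = hc/λ.
λ = 9.67×10^-8 m; h = 6.626×10^-34 J·s; c = 2.998×10^8 m/s.
E = 2.054×10^-18 J
2.054×10^-18 J × (1 eV / 1.602×10^-19 J) = 12.82 eV

12.8 eV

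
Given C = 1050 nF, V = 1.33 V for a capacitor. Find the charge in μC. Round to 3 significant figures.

Rearranging: Q = CV.
C = 1050 nF = 1.050×10^-6 F; V = 1.33 V.
Q = 1.397×10^-6 C  (the unit combination reduces to A·s = C)
1.397×10^-6 C × (1 μC / 1.000×10^-6 C) = 1.397 μC

1.40 μC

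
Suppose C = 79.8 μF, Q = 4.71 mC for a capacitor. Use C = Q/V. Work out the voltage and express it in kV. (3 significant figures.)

Rearranging: V = Q/C.
C = 79.8 μF = 7.980×10^-5 F; Q = 4.71 mC = 0.004710 C.
V = 59.02 V  (the unit combination reduces to kg·m²/(A·s³) = V)
59.02 V × (1 kV / 1000 V) = 0.05902 kV

0.0590 kV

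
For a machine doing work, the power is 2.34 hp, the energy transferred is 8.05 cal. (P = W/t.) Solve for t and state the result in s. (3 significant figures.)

Solving P = W/t for t: t = W/P.
P = 2.34 hp = 1745 W; W = 8.05 cal = 33.68 J.
t = 0.01930 s

0.0193 s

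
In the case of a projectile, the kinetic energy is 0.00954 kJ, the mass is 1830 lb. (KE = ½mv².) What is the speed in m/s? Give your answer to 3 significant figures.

0.152 m/s

Rearranging KE = ½mv² for v: v = √(2·KE/m).
KE = 0.00954 kJ = 9.540 J; m = 1830 lb = 830.1 kg.
v = 0.1516 m/s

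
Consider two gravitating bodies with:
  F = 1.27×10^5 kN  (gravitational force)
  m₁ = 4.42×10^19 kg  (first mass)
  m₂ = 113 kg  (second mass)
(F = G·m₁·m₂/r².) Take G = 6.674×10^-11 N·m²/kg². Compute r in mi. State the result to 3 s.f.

From Newton's law of gravitation: r = √(G·m₁m₂/F).
F = 1.27×10^5 kN = 1.270×10^8 N; m₁ = 4.42×10^19 kg; m₂ = 113 kg; G = 6.674×10^-11 N·m²/kg².
r = 51.23 m
51.23 m × (1 mi / 1609 m) = 0.03183 mi

0.0318 mi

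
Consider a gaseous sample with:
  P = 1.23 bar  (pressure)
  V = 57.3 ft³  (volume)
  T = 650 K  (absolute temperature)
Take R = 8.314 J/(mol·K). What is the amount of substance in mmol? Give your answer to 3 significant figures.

Solving PV = nRT for n: n = PV/(RT).
P = 1.23 bar = 1.230×10^5 Pa; V = 57.3 ft³ = 1.623 m³; T = 650 K; R = 8.314 J/(mol·K).
n = 36.93 mol
36.93 mol × (1 mmol / 0.001000 mol) = 36930 mmol

36900 mmol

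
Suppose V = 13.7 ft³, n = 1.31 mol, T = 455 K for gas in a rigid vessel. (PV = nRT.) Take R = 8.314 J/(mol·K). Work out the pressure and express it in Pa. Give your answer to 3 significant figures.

P is given directly by: P = nRT/V.
V = 13.7 ft³ = 0.3879 m³; n = 1.31 mol; T = 455 K; R = 8.314 J/(mol·K).
P = 12774 Pa

12800 Pa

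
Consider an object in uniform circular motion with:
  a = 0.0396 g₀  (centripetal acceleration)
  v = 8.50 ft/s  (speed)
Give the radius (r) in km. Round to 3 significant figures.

0.0173 km

Rearranging: r = v²/a.
a = 0.0396 g₀ = 0.3883 m/s²; v = 8.50 ft/s = 2.591 m/s.
r = 17.28 m
17.28 m × (1 km / 1000 m) = 0.01728 km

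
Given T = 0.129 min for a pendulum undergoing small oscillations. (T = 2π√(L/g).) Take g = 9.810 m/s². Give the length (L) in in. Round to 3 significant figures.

586 in

Rearranging T = 2π√(L/g) for L: L = g·(T/2π)².
T = 0.129 min = 7.740 s; g = 9.810 m/s².
L = 14.89 m
14.89 m × (1 in / 0.02540 m) = 586.1 in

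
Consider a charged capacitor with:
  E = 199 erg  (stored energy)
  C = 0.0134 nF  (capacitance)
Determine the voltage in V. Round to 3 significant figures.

Rearranging: V = √(2E/C).
E = 199 erg = 1.990×10^-5 J; C = 0.0134 nF = 1.340×10^-11 F.
V = 1723 V

1720 V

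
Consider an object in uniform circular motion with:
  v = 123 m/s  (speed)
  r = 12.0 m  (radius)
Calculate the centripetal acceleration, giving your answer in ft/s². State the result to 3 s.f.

4140 ft/s²

a is given directly by: a = v²/r.
v = 123 m/s; r = 12.0 m.
a = 1261 m/s²
1261 m/s² × (1 ft/s² / 0.3048 m/s²) = 4136 ft/s²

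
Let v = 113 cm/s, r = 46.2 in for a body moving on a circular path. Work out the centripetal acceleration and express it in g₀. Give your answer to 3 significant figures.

Directly: a = v²/r.
v = 113 cm/s = 1.130 m/s; r = 46.2 in = 1.173 m.
a = 1.088 m/s²
1.088 m/s² × (1 g₀ / 9.807 m/s²) = 0.1110 g₀

0.111 g₀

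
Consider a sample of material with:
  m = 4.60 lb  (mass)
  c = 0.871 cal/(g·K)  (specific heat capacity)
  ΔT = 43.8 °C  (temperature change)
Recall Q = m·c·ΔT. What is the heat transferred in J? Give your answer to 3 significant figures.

Q is given directly by: Q = mcΔT.
m = 4.60 lb = 2.087 kg; c = 0.871 cal/(g·K) = 3644 J/(kg·K); ΔT = 43.8 °C = 43.80 K.
Q = 3.330×10^5 J  (the unit combination reduces to kg·m²/s² = J)

3.33×10^5 J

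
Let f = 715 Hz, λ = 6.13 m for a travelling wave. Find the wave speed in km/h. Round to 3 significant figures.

Directly: v = fλ.
f = 715 Hz; λ = 6.13 m.
v = 4383 m/s
4383 m/s × (1 km/h / 0.2778 m/s) = 15779 km/h

15800 km/h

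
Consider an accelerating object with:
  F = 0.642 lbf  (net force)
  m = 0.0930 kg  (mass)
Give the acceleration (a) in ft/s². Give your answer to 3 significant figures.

Solving F = m·a for a: a = F/m.
F = 0.642 lbf = 2.856 N; m = 0.0930 kg.
a = 30.71 m/s²
30.71 m/s² × (1 ft/s² / 0.3048 m/s²) = 100.7 ft/s²

101 ft/s²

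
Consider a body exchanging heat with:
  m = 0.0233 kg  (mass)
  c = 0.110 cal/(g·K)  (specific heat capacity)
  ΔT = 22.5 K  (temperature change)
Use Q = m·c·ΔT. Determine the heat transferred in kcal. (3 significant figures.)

0.0577 kcal

Q is given directly by: Q = mcΔT.
m = 0.0233 kg; c = 0.110 cal/(g·K) = 460.2 J/(kg·K); ΔT = 22.5 K.
Q = 241.3 J  (the unit combination reduces to kg·m²/s² = J)
241.3 J × (1 kcal / 4184 J) = 0.05767 kcal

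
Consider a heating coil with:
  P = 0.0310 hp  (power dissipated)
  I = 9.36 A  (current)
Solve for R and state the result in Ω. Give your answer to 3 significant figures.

0.264 Ω

Rearranging P = I²R for R: R = P/I².
P = 0.0310 hp = 23.12 W; I = 9.36 A.
R = 0.2639 Ω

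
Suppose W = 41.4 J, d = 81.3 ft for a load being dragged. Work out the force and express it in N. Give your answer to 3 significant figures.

1.67 N

Rearranging: F = W/d.
W = 41.4 J; d = 81.3 ft = 24.78 m.
F = 1.671 N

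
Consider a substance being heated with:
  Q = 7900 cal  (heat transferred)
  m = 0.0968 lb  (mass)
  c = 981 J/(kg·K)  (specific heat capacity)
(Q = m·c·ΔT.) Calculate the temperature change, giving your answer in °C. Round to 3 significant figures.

Rearranging Q = m·c·ΔT for ΔT: ΔT = Q/(m·c).
Q = 7900 cal = 33054 J; m = 0.0968 lb = 0.04391 kg; c = 981 J/(kg·K).
ΔT = 767.4 K
Since 1 °C = 1 K, 767.4 °C.

767 °C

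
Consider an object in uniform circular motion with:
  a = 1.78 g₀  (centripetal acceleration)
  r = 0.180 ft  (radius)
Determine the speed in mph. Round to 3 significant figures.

Solving a = v²/r for v: v = √(a·r).
a = 1.78 g₀ = 17.46 m/s²; r = 0.180 ft = 0.05486 m.
v = 0.9786 m/s
0.9786 m/s × (1 mph / 0.4470 m/s) = 2.189 mph

2.19 mph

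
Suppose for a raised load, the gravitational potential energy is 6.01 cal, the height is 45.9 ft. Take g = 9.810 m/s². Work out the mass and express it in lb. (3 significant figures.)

Solving PE = m·g·h for m: m = PE/(g·h).
PE = 6.01 cal = 25.15 J; h = 45.9 ft = 13.99 m; g = 9.810 m/s².
m = 0.1832 kg
0.1832 kg × (1 lb / 0.4536 kg) = 0.4039 lb

0.404 lb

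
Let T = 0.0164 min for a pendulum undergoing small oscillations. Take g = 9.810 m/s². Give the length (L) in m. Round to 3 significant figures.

0.241 m

Rearranging: L = g·(T/2π)².
T = 0.0164 min = 0.9840 s; g = 9.810 m/s².
L = 0.2406 m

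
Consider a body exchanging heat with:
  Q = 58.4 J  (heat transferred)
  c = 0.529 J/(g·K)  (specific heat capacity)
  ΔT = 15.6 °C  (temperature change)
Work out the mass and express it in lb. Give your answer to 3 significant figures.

0.0156 lb

Solving Q = m·c·ΔT for m: m = Q/(c·ΔT).
Q = 58.4 J; c = 0.529 J/(g·K) = 529.0 J/(kg·K); ΔT = 15.6 °C = 15.60 K.
m = 0.007077 kg
0.007077 kg × (1 lb / 0.4536 kg) = 0.01560 lb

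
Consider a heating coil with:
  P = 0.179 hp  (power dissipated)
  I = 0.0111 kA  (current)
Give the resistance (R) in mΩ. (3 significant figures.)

Rearranging P = I²R for R: R = P/I².
P = 0.179 hp = 133.5 W; I = 0.0111 kA = 11.10 A.
R = 1.083 Ω
1.083 Ω × (1 mΩ / 0.001000 Ω) = 1083 mΩ

1080 mΩ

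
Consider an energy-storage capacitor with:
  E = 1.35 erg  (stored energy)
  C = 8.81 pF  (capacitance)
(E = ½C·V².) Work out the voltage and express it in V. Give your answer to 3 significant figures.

Rearranging: V = √(2E/C).
E = 1.35 erg = 1.350×10^-7 J; C = 8.81 pF = 8.810×10^-12 F.
V = 175.1 V  (the unit combination reduces to kg·m²/(A·s³) = V)

175 V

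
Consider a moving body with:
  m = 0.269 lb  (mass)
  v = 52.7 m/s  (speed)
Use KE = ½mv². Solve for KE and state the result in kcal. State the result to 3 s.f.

KE is given directly by: KE = ½mv².
m = 0.269 lb = 0.1220 kg; v = 52.7 m/s.
KE = 169.4 J
169.4 J × (1 kcal / 4184 J) = 0.04050 kcal

0.0405 kcal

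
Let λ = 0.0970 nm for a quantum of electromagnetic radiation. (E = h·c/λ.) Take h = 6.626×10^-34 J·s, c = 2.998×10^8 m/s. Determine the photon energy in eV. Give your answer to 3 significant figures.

12800 eV

Directly: E = hc/λ.
λ = 0.0970 nm = 9.700×10^-11 m; h = 6.626×10^-34 J·s; c = 2.998×10^8 m/s.
E = 2.048×10^-15 J  (the unit combination reduces to kg·m²/s² = J)
2.048×10^-15 J × (1 eV / 1.602×10^-19 J) = 12782 eV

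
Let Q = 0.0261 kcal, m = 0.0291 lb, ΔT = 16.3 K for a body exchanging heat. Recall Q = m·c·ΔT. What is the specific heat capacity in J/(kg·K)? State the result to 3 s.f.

Rearranging Q = m·c·ΔT for c: c = Q/(m·ΔT).
Q = 0.0261 kcal = 109.2 J; m = 0.0291 lb = 0.01320 kg; ΔT = 16.3 K.
c = 507.6 J/(kg·K)

508 J/(kg·K)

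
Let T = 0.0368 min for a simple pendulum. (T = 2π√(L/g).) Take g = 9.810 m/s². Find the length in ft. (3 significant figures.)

Rearranging: L = g·(T/2π)².
T = 0.0368 min = 2.208 s; g = 9.810 m/s².
L = 1.211 m
1.211 m × (1 ft / 0.3048 m) = 3.975 ft

3.97 ft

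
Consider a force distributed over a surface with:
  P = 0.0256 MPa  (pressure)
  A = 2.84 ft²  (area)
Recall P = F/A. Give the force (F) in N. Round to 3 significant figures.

6750 N

Solving P = F/A for F: F = P·A.
P = 0.0256 MPa = 25600 Pa; A = 2.84 ft² = 0.2638 m².
F = 6754 N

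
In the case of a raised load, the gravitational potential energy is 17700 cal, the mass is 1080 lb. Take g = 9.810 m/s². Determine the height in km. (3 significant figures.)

Solving PE = m·g·h for h: h = PE/(m·g).
PE = 17700 cal = 74057 J; m = 1080 lb = 489.9 kg; g = 9.810 m/s².
h = 15.41 m
15.41 m × (1 km / 1000 m) = 0.01541 km

0.0154 km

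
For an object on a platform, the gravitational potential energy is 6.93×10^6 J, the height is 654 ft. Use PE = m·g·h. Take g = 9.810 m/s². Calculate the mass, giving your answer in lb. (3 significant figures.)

7810 lb

Rearranging: m = PE/(g·h).
PE = 6.93×10^6 J; h = 654 ft = 199.3 m; g = 9.810 m/s².
m = 3544 kg
3544 kg × (1 lb / 0.4536 kg) = 7813 lb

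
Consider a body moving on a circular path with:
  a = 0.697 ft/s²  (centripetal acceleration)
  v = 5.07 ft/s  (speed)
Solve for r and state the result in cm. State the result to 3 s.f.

Solving a = v²/r for r: r = v²/a.
a = 0.697 ft/s² = 0.2124 m/s²; v = 5.07 ft/s = 1.545 m/s.
r = 11.24 m
11.24 m × (1 cm / 0.01000 m) = 1124 cm

1120 cm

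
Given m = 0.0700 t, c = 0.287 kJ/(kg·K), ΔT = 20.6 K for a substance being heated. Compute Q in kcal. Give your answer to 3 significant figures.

Q is given directly by: Q = mcΔT.
m = 0.0700 t = 70.00 kg; c = 0.287 kJ/(kg·K) = 287.0 J/(kg·K); ΔT = 20.6 K.
Q = 4.139×10^5 J
4.139×10^5 J × (1 kcal / 4184 J) = 98.91 kcal

98.9 kcal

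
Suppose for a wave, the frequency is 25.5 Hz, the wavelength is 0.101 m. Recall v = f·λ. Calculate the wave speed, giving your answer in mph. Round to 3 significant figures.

Directly: v = fλ.
f = 25.5 Hz; λ = 0.101 m.
v = 2.576 m/s
2.576 m/s × (1 mph / 0.4470 m/s) = 5.761 mph

5.76 mph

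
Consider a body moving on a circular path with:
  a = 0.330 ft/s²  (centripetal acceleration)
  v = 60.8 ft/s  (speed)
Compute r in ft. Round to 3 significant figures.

Solving a = v²/r for r: r = v²/a.
a = 0.330 ft/s² = 0.1006 m/s²; v = 60.8 ft/s = 18.53 m/s.
r = 3414 m
3414 m × (1 ft / 0.3048 m) = 11202 ft

11200 ft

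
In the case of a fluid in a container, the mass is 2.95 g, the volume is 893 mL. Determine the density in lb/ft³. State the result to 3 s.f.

0.206 lb/ft³

Directly: ρ = m/V.
m = 2.95 g = 0.002950 kg; V = 893 mL = 8.930×10^-4 m³.
ρ = 3.303 kg/m³
3.303 kg/m³ × (1 lb/ft³ / 16.02 kg/m³) = 0.2062 lb/ft³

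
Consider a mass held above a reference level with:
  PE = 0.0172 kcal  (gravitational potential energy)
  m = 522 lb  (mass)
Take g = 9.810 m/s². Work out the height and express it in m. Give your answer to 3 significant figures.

Rearranging: h = PE/(m·g).
PE = 0.0172 kcal = 71.96 J; m = 522 lb = 236.8 kg; g = 9.810 m/s².
h = 0.03098 m

0.0310 m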